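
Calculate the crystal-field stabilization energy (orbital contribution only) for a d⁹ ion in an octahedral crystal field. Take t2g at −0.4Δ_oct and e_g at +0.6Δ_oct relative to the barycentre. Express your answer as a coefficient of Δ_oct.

-0.6 Δ_oct

Configuration: t2g^6 e_g^3.
CFSE = 6(-0.4Δ_oct) + 3(0.6Δ_oct) = -2.4Δ_oct + 1.8Δ_oct = -0.6Δ_oct.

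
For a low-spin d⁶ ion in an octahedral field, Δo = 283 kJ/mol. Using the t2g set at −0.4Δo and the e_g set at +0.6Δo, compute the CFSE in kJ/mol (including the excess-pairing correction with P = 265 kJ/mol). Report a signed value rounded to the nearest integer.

The d⁶ electrons fill as t2g^6 e_g^0.
Orbital CFSE = 6(-0.4) + 0(0.6) = -2.4Δo = -2.4 × 283 = -679 kJ/mol.
High-spin d⁶ would be t2g^4 e_g^2 with 1 pair; low-spin has 3, so 2 excess pairs cost +2P = +530 kJ/mol.
Overall CFSE = -679 + 530 = -149 kJ/mol.

-149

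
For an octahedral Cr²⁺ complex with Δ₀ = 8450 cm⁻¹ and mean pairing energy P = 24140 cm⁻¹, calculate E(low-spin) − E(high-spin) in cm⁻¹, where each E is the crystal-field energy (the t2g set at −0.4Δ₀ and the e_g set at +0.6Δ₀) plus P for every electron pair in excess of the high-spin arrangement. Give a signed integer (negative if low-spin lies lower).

15690

Cr sits in group 6; removing 2 electrons leaves Cr²⁺ with 6 − 2 = 4 d electrons.
High-spin d⁴ fills as t2g^3 e_g^1 with CFSE 3(−0.4) + 1(+0.6) = -0.6Δ₀ = -5070 cm⁻¹.
For low-spin the configuration is t2g^4 e_g^0: orbital energy -1.6 × 8450 = -13520 cm⁻¹, and 1 additional pair relative to high-spin adds 24140 cm⁻¹, giving 10620 cm⁻¹.
E(LS) − E(HS) = 10620 − (-5070) = 15690 cm⁻¹.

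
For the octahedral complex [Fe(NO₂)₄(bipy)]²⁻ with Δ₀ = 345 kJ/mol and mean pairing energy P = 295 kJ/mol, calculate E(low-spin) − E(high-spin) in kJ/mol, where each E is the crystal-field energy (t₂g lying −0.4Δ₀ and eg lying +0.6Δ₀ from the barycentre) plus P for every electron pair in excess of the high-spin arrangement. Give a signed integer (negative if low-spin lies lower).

Ligand charges: 4×(-1) from NO₂⁻ and 1×(+0) from bipy sum to -4; with overall charge -2, Fe is +2.
Fe is in group 8, so Fe²⁺ is d⁶ (8 − 2 = 6).
High-spin d⁶ fills as t₂g⁴ eg² with CFSE 4(−0.4) + 2(+0.6) = -0.4Δ₀ = -138 kJ/mol.
Low-spin t₂g⁶ eg⁰ gives -2.4Δ₀ = -828 kJ/mol, but forming 2 extra pairs costs 2P = 590 kJ/mol, so E(LS) = -828 + 590 = -238 kJ/mol.
Thus E(LS) − E(HS) = -100 kJ/mol.

-100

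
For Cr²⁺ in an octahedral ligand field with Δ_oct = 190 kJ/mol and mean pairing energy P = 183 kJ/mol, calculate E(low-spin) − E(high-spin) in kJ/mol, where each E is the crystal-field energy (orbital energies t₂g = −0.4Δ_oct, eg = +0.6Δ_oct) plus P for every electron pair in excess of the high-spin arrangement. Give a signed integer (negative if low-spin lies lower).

-7

Cr²⁺: group 6, so d-count = 6 − 2 = 4.
High-spin d⁴ fills as t₂g³ eg¹ with CFSE 3(−0.4) + 1(+0.6) = -0.6Δ_oct = -114 kJ/mol.
Low-spin: t₂g⁴ eg⁰, orbital CFSE = -1.6Δ_oct = -304 kJ/mol; plus 1 excess pair × P = +183 kJ/mol; total -121 kJ/mol.
Thus E(LS) − E(HS) = -7 kJ/mol.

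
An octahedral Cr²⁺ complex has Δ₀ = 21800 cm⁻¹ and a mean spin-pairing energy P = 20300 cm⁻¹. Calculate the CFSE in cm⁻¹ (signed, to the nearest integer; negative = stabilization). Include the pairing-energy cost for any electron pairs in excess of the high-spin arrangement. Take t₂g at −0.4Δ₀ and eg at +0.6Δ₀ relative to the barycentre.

-14580

Cr²⁺: group 6, so d-count = 6 − 2 = 4.
Δ₀ > P, so pairing is preferred: the ground state is low-spin.
Filling d⁴ accordingly: t₂g⁴ eg⁰.
Orbital CFSE = -1.6Δ₀ = -1.6 × 21800 = -34880 cm⁻¹.
Excess pairs vs high-spin: 1 − 0 = 1; pairing cost = +20300 cm⁻¹.
Net CFSE = -34880 + 20300 = -14580 cm⁻¹.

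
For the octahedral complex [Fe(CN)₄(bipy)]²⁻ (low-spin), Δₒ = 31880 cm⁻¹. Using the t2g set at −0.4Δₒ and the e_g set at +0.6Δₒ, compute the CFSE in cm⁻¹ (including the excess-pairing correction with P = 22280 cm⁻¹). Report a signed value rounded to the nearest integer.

Ligand charges: 4×(-1) from CN⁻ and 1×(+0) from bipy sum to -4; with overall charge -2, Fe is +2.
Fe is in group 8, so Fe²⁺ is d⁶ (8 − 2 = 6).
Configuration: t2g^6 e_g^0.
CFSE(orbital) = 6×(-0.4Δₒ) + 0×(0.6Δₒ) = -2.4Δₒ; with Δₒ = 31880 cm⁻¹ that is -76512 cm⁻¹.
Pairing penalty: 3 pairs vs 1 in the high-spin reference → 2 extra × P = 44560 cm⁻¹.
Net CFSE = -76512 + 44560 = -31952 cm⁻¹.

-31952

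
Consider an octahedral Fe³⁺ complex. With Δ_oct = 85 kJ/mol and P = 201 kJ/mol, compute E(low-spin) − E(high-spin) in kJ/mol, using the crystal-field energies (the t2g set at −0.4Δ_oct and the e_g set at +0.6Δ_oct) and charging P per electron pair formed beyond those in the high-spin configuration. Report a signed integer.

232

Fe is in group 8, so Fe³⁺ is d⁵ (8 − 3 = 5).
High-spin d⁵ fills as t2g^3 e_g^2 with CFSE 3(−0.4) + 2(+0.6) = 0.0Δ_oct = 0 kJ/mol.
Low-spin: t2g^5 e_g^0, orbital CFSE = -2.0Δ_oct = -170 kJ/mol; plus 2 excess pairs × P = +402 kJ/mol; total 232 kJ/mol.
Thus E(LS) − E(HS) = 232 kJ/mol.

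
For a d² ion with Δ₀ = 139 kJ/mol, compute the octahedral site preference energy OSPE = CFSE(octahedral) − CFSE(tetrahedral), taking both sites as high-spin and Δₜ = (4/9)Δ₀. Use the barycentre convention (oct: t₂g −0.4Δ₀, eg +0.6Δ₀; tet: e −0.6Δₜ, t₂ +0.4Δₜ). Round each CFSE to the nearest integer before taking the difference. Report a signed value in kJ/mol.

-37

In an octahedral site d² (HS) is t₂g² eg⁰, giving CFSE(oct) = -0.8Δ₀ = -111 kJ/mol.
Tetrahedral e² t₂⁰ gives -1.2Δₜ = -1.2 × (4/9) × 139 = -74 kJ/mol.
OSPE = -111 − (-74) = -37 kJ/mol.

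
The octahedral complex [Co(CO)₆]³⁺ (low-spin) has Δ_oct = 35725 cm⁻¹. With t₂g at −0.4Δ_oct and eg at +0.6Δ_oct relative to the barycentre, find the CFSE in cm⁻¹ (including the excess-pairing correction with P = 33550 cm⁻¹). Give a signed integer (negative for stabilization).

CO is neutral, so the +3 overall charge sits on Co: oxidation state +3.
Group 9 minus oxidation state +3 gives a d⁶ configuration for Co³⁺.
The d⁶ electrons fill as t₂g⁶ eg⁰.
Orbital CFSE = 6(-0.4) + 0(0.6) = -2.4Δ_oct = -2.4 × 35725 = -85740 cm⁻¹.
Relative to high-spin t₂g⁴ eg² (1 paired), the low-spin configuration has 2 additional pairs, contributing +2 × 33550 = +67100 cm⁻¹.
Combining: -85740 + 67100 = -18640 cm⁻¹.

-18640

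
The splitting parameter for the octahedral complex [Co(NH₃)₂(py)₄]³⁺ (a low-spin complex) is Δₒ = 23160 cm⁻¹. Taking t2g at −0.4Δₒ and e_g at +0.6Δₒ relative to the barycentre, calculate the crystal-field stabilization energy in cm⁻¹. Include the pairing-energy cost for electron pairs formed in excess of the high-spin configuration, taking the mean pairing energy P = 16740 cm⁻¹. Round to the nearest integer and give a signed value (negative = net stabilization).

-22104

Ligand charges: 2×(+0) from NH₃ and 4×(+0) from py sum to +0; with overall charge +3, Co is +3.
Group 9 minus oxidation state +3 gives a d⁶ configuration for Co³⁺.
Configuration: t2g^6 e_g^0.
Orbital CFSE = 6(-0.4) + 0(0.6) = -2.4Δₒ = -2.4 × 23160 = -55584 cm⁻¹.
Relative to high-spin t2g^4 e_g^2 (1 paired), the low-spin configuration has 2 additional pairs, contributing +2 × 16740 = +33480 cm⁻¹.
Net CFSE = -55584 + 33480 = -22104 cm⁻¹.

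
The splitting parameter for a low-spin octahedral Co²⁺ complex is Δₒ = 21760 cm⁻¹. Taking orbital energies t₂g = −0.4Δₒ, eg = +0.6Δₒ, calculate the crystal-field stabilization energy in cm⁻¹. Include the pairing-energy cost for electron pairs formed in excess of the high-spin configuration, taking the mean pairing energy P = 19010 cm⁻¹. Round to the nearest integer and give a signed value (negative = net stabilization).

-20158

Group 9 minus oxidation state +2 gives a d⁷ configuration for Co²⁺.
Configuration: t₂g⁶ eg¹.
The orbital stabilization is -1.8Δₒ = -1.8 × 21760 = -39168 cm⁻¹.
Pairing penalty: 3 pairs vs 2 in the high-spin reference → 1 extra × P = 19010 cm⁻¹.
Combining: -39168 + 19010 = -20158 cm⁻¹.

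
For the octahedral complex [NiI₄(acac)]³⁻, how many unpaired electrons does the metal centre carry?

2

Ligand charges: 4×(-1) from I⁻ and 1×(-1) from acac⁻ sum to -5; with overall charge -3, Ni is +2.
Ni is in group 10, so Ni²⁺ is d⁸ (10 − 2 = 8).
Configuration: t₂g⁶ eg², giving 2 unpaired electrons.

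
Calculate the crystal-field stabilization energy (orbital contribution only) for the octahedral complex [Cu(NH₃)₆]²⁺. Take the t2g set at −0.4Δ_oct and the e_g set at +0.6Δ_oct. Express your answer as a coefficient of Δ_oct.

-0.6 Δ_oct

NH₃ is neutral, so the +2 overall charge sits on Cu: oxidation state +2.
Group 11 minus oxidation state +2 gives a d⁹ configuration for Cu²⁺.
For octahedral d⁹ the high- and low-spin configurations coincide.
Configuration: t2g^6 e_g^3.
CFSE = 6(-0.4Δ_oct) + 3(0.6Δ_oct) = -2.4Δ_oct + 1.8Δ_oct = -0.6Δ_oct.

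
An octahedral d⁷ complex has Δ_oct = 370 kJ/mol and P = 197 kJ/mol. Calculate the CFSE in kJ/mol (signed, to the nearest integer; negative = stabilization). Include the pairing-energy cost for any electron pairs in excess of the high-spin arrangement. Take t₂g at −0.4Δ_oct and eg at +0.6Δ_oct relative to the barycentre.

-469

Since Δ_oct = 370 kJ/mol > P = 197 kJ/mol, the complex adopts the low-spin configuration.
Configuration: t₂g⁶ eg¹.
Orbital CFSE = -1.8Δ_oct = -1.8 × 370 = -666 kJ/mol.
Excess pairs vs high-spin: 3 − 2 = 1; pairing cost = +197 kJ/mol.
Net CFSE = -666 + 197 = -469 kJ/mol.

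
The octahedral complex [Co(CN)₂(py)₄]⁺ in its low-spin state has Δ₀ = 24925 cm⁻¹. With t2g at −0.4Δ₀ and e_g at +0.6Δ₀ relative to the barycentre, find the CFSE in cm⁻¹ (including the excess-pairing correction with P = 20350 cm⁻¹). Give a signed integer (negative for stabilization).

-19120

Ligand charges: 2×(-1) from CN⁻ and 4×(+0) from py sum to -2; with overall charge +1, Co is +3.
Group 9 minus oxidation state +3 gives a d⁶ configuration for Co³⁺.
Configuration: t2g^6 e_g^0.
Orbital CFSE = 6(-0.4) + 0(0.6) = -2.4Δ₀ = -2.4 × 24925 = -59820 cm⁻¹.
Relative to high-spin t2g^4 e_g^2 (1 paired), the low-spin configuration has 2 additional pairs, contributing +2 × 20350 = +40700 cm⁻¹.
Combining: -59820 + 40700 = -19120 cm⁻¹.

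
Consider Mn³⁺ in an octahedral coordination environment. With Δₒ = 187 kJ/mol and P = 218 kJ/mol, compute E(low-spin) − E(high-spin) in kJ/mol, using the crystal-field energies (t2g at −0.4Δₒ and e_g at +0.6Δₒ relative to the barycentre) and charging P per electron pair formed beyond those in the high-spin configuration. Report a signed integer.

31

Mn³⁺: group 7, so d-count = 7 − 3 = 4.
High-spin: t2g^3 e_g^1, CFSE = -0.6Δₒ = -112 kJ/mol.
For low-spin the configuration is t2g^4 e_g^0: orbital energy -1.6 × 187 = -299 kJ/mol, and 1 additional pair relative to high-spin adds 218 kJ/mol, giving -81 kJ/mol.
The difference is -81 − (-112) = 31 kJ/mol, so high-spin lies lower.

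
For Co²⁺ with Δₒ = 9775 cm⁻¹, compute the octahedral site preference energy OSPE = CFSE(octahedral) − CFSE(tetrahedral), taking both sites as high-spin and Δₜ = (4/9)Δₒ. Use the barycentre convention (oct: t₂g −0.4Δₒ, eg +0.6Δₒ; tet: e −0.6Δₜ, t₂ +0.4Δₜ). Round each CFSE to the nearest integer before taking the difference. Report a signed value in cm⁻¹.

-2607

Co²⁺: group 9, so d-count = 9 − 2 = 7.
Octahedral (high-spin): t2g^5 e_g^2, CFSE = 5(−0.4) + 2(+0.6) = -0.8Δₒ = -0.8 × 9775 = -7820 cm⁻¹.
In a tetrahedral site the filling is e^4 t2^3: CFSE(tet) = -1.2Δₜ = -1.2 × (4/9)(9775) = -5213 cm⁻¹.
Subtracting, OSPE = -7820 − (-5213) = -2607 cm⁻¹.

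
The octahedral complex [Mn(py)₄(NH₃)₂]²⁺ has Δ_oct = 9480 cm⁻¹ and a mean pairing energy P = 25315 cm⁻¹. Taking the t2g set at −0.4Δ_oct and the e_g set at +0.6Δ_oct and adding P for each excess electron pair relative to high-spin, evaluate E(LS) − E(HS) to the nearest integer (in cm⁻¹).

Ligand charges: 4×(+0) from py and 2×(+0) from NH₃ sum to +0; with overall charge +2, Mn is +2.
Mn is in group 7, so Mn²⁺ is d⁵ (7 − 2 = 5).
In the high-spin limit (t2g^3 e_g^2) the orbital term is 0.0Δ_oct = 0 cm⁻¹, with no excess pairing.
For low-spin the configuration is t2g^5 e_g^0: orbital energy -2.0 × 9480 = -18960 cm⁻¹, and 2 additional pairs relative to high-spin add 50630 cm⁻¹, giving 31670 cm⁻¹.
Thus E(LS) − E(HS) = 31670 cm⁻¹.

31670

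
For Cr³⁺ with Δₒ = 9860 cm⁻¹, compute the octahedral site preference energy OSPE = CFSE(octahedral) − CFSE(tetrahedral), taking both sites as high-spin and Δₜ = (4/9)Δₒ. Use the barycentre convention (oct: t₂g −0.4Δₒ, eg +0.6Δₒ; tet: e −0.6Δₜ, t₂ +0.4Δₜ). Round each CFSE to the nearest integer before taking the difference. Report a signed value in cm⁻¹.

-8326

Cr sits in group 6; removing 3 electrons leaves Cr³⁺ with 6 − 3 = 3 d electrons.
In an octahedral site d³ (HS) is t₂g³ eg⁰, giving CFSE(oct) = -1.2Δₒ = -11832 cm⁻¹.
Tetrahedral: e² t₂¹, CFSE = 2(−0.6) + 1(+0.4) = -0.8Δₜ = -0.8 × (4/9) × 9860 = -3506 cm⁻¹.
OSPE = -11832 − (-3506) = -8326 cm⁻¹.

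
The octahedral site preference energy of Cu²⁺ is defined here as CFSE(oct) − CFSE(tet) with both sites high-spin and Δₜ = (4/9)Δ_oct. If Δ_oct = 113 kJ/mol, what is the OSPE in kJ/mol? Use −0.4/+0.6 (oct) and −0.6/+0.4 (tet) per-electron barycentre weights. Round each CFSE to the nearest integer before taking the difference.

Cu is in group 11, so Cu²⁺ is d⁹ (11 − 2 = 9).
In an octahedral site d⁹ (HS) is t₂g⁶ eg³, giving CFSE(oct) = -0.6Δ_oct = -68 kJ/mol.
Tetrahedral e⁴ t₂⁵ gives -0.4Δₜ = -0.4 × (4/9) × 113 = -20 kJ/mol.
OSPE = -68 − (-20) = -48 kJ/mol.

-48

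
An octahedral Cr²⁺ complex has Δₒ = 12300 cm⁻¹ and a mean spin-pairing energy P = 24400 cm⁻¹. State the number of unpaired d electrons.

4

Group 6 minus oxidation state +2 gives a d⁴ configuration for Cr²⁺.
Δₒ < P, so pairing is avoided: the ground state is high-spin.
Filling d⁴ accordingly: t2g^3 e_g^1.
Unpaired electrons: 4.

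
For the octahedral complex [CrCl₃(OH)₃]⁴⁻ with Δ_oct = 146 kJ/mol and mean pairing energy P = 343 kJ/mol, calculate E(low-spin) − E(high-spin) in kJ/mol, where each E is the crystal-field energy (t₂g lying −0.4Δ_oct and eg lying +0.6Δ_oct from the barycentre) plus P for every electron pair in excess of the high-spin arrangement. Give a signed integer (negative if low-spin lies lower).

197

Ligand charges: 3×(-1) from Cl⁻ and 3×(-1) from OH⁻ sum to -6; with overall charge -4, Cr is +2.
Cr²⁺: group 6, so d-count = 6 − 2 = 4.
High-spin d⁴ fills as t₂g³ eg¹ with CFSE 3(−0.4) + 1(+0.6) = -0.6Δ_oct = -88 kJ/mol.
For low-spin the configuration is t₂g⁴ eg⁰: orbital energy -1.6 × 146 = -234 kJ/mol, and 1 additional pair relative to high-spin adds 343 kJ/mol, giving 109 kJ/mol.
The difference is 109 − (-88) = 197 kJ/mol, so high-spin lies lower.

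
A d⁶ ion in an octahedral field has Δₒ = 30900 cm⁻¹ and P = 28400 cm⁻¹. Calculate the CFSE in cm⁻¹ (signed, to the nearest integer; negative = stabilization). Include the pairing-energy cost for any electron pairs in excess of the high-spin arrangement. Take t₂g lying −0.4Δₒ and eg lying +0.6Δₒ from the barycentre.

-17360

With Δₒ > P the complex is low-spin.
That gives t₂g⁶ eg⁰.
Orbital CFSE = -2.4Δₒ = -2.4 × 30900 = -74160 cm⁻¹.
Excess pairs vs high-spin: 3 − 1 = 2; pairing cost = +56800 cm⁻¹.
Net CFSE = -74160 + 56800 = -17360 cm⁻¹.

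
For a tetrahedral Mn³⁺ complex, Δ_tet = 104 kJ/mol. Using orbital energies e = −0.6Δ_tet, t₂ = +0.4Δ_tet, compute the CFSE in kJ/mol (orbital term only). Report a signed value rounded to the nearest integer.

-42

Mn³⁺: group 7, so d-count = 7 − 3 = 4.
Tetrahedral fields are weak (Δₜ ≈ 4/9 Δₒ), so electrons fill high-spin.
Electron filling gives e² t₂².
Orbital CFSE = 2(-0.6) + 2(0.4) = -0.4Δ_tet = -0.4 × 104 = -42 kJ/mol.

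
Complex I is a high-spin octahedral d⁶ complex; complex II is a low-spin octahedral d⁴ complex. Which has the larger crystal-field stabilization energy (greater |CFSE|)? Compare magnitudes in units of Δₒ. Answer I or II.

II

I: t2g^4 e_g^2, CFSE = -0.4Δₒ.
II: t₂g⁴ eg⁰, CFSE = -1.6Δₒ.
So II has the larger |CFSE|.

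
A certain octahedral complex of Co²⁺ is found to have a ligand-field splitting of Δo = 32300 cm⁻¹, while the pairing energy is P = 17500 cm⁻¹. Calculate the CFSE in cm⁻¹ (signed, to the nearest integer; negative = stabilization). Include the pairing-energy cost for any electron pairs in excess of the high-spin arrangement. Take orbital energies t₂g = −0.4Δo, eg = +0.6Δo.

-40640

Group 9 minus oxidation state +2 gives a d⁷ configuration for Co²⁺.
With Δo > P the complex is low-spin.
Filling d⁷ accordingly: t₂g⁶ eg¹.
Orbital CFSE = -1.8Δo = -1.8 × 32300 = -58140 cm⁻¹.
Excess pairs vs high-spin: 3 − 2 = 1; pairing cost = +17500 cm⁻¹.
Net CFSE = -58140 + 17500 = -40640 cm⁻¹.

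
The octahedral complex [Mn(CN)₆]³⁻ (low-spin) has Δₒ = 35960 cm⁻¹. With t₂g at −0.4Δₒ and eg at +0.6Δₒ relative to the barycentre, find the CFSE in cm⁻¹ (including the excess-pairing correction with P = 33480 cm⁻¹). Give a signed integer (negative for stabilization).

Each CN⁻ contributes -1; 6 × (-1) = -6. With overall charge -3, Mn is in the +3 oxidation state.
Group 7 minus oxidation state +3 gives a d⁴ configuration for Mn³⁺.
The d⁴ electrons fill as t₂g⁴ eg⁰.
CFSE(orbital) = 4×(-0.4Δₒ) + 0×(0.6Δₒ) = -1.6Δₒ; with Δₒ = 35960 cm⁻¹ that is -57536 cm⁻¹.
Relative to high-spin t₂g³ eg¹ (0 paired), the low-spin configuration has 1 additional pair, contributing +1 × 33480 = +33480 cm⁻¹.
Overall CFSE = -57536 + 33480 = -24056 cm⁻¹.

-24056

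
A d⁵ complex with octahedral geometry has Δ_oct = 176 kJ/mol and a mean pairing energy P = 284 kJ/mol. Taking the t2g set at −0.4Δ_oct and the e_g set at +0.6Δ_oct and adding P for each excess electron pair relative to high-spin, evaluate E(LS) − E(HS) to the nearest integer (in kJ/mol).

High-spin d⁵ fills as t2g^3 e_g^2 with CFSE 3(−0.4) + 2(+0.6) = 0.0Δ_oct = 0 kJ/mol.
Low-spin t2g^5 e_g^0 gives -2.0Δ_oct = -352 kJ/mol, but forming 2 extra pairs costs 2P = 568 kJ/mol, so E(LS) = -352 + 568 = 216 kJ/mol.
Thus E(LS) − E(HS) = 216 kJ/mol.

216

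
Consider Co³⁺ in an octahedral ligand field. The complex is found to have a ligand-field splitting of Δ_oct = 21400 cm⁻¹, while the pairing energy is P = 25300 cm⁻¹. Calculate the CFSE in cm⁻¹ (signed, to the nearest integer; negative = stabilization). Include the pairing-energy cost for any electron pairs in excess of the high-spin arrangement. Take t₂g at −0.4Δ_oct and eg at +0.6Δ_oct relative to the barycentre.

-8560

Co³⁺: group 9, so d-count = 9 − 3 = 6.
With Δ_oct < P the complex is high-spin.
Configuration: t₂g⁴ eg².
Orbital CFSE = -0.4Δ_oct = -0.4 × 21400 = -8560 cm⁻¹.
High-spin has no excess pairs, so no pairing correction applies.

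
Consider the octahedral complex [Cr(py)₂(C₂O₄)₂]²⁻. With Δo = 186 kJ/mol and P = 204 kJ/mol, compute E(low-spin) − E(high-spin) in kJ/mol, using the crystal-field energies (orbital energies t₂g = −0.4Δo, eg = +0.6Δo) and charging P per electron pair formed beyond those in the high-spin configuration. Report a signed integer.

18

Ligand charges: 2×(+0) from py and 2×(-2) from C₂O₄²⁻ sum to -4; with overall charge -2, Cr is +2.
Cr sits in group 6; removing 2 electrons leaves Cr²⁺ with 6 − 2 = 4 d electrons.
High-spin d⁴ fills as t₂g³ eg¹ with CFSE 3(−0.4) + 1(+0.6) = -0.6Δo = -112 kJ/mol.
Low-spin: t₂g⁴ eg⁰, orbital CFSE = -1.6Δo = -298 kJ/mol; plus 1 excess pair × P = +204 kJ/mol; total -94 kJ/mol.
The difference is -94 − (-112) = 18 kJ/mol, so high-spin lies lower.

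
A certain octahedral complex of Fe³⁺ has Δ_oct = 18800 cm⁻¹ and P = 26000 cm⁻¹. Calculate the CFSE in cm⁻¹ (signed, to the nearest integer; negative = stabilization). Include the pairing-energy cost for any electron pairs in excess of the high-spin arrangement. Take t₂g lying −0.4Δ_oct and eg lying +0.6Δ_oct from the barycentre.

Fe is in group 8, so Fe³⁺ is d⁵ (8 − 3 = 5).
Here Δ_oct < P (18800 < 26000), so the high-spin state is favoured.
That gives t₂g³ eg².
Orbital CFSE = 0.0Δ_oct = 0.0 × 18800 = 0 cm⁻¹.
High-spin has no excess pairs, so no pairing correction applies.

0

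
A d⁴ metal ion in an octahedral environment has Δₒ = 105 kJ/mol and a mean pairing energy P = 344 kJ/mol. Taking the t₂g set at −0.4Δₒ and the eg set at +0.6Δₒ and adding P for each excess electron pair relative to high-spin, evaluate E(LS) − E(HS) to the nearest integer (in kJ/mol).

In the high-spin limit (t₂g³ eg¹) the orbital term is -0.6Δₒ = -63 kJ/mol, with no excess pairing.
Low-spin t₂g⁴ eg⁰ gives -1.6Δₒ = -168 kJ/mol, but forming 1 extra pair costs 1P = 344 kJ/mol, so E(LS) = -168 + 344 = 176 kJ/mol.
The difference is 176 − (-63) = 239 kJ/mol, so high-spin lies lower.

239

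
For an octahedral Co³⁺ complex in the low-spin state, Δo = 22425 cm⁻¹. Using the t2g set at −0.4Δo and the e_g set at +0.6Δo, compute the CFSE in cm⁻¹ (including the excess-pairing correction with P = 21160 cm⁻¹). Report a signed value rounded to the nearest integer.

-11500

Group 9 minus oxidation state +3 gives a d⁶ configuration for Co³⁺.
Configuration: t2g^6 e_g^0.
The orbital stabilization is -2.4Δo = -2.4 × 22425 = -53820 cm⁻¹.
High-spin d⁶ would be t2g^4 e_g^2 with 1 pair; low-spin has 3, so 2 excess pairs cost +2P = +42320 cm⁻¹.
Combining: -53820 + 42320 = -11500 cm⁻¹.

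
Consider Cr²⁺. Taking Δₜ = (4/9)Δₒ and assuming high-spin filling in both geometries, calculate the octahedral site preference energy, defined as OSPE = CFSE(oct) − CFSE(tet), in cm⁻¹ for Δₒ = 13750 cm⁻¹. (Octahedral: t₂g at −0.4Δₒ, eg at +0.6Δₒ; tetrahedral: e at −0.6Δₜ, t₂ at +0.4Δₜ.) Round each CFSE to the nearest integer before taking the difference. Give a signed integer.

-5806

Group 6 minus oxidation state +2 gives a d⁴ configuration for Cr²⁺.
Octahedral high-spin t2g^3 e_g^1: CFSE = -0.6 × 13750 = -8250 cm⁻¹.
In a tetrahedral site the filling is e^2 t2^2: CFSE(tet) = -0.4Δₜ = -0.4 × (4/9)(13750) = -2444 cm⁻¹.
OSPE = -8250 − (-2444) = -5806 cm⁻¹.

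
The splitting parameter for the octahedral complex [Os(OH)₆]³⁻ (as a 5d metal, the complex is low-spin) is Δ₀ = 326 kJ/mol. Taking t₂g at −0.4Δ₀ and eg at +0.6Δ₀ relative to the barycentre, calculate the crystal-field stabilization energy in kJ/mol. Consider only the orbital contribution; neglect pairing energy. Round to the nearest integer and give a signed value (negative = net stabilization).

-652

Each OH⁻ contributes -1; 6 × (-1) = -6. With overall charge -3, Os is in the +3 oxidation state.
Os is in group 8, so Os³⁺ is d⁵ (8 − 3 = 5).
The d⁵ electrons fill as t₂g⁵ eg⁰.
Orbital CFSE = 5(-0.4) + 0(0.6) = -2.0Δ₀ = -2.0 × 326 = -652 kJ/mol.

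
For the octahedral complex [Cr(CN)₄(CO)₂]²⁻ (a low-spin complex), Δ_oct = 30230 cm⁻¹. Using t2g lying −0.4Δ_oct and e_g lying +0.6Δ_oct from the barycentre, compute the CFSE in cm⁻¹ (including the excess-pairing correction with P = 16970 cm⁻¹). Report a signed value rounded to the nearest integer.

-31398

Ligand charges: 4×(-1) from CN⁻ and 2×(+0) from CO sum to -4; with overall charge -2, Cr is +2.
Cr sits in group 6; removing 2 electrons leaves Cr²⁺ with 6 − 2 = 4 d electrons.
Configuration: t2g^4 e_g^0.
The orbital stabilization is -1.6Δ_oct = -1.6 × 30230 = -48368 cm⁻¹.
Relative to high-spin t2g^3 e_g^1 (0 paired), the low-spin configuration has 1 additional pair, contributing +1 × 16970 = +16970 cm⁻¹.
Overall CFSE = -48368 + 16970 = -31398 cm⁻¹.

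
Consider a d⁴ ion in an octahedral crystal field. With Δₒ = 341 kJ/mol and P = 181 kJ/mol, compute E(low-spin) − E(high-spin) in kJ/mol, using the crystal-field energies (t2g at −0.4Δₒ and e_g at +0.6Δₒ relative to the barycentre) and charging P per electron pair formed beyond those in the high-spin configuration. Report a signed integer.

-160

High-spin: t2g^3 e_g^1, CFSE = -0.6Δₒ = -205 kJ/mol.
For low-spin the configuration is t2g^4 e_g^0: orbital energy -1.6 × 341 = -546 kJ/mol, and 1 additional pair relative to high-spin adds 181 kJ/mol, giving -365 kJ/mol.
E(LS) − E(HS) = -365 − (-205) = -160 kJ/mol.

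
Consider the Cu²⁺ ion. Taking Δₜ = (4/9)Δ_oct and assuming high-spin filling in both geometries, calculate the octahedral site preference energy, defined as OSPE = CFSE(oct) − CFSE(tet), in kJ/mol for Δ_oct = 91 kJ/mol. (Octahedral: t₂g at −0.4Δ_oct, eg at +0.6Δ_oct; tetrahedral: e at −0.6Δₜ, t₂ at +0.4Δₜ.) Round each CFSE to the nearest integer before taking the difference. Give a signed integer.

Cu²⁺: group 11, so d-count = 11 − 2 = 9.
In an octahedral site d⁹ (HS) is t2g^6 e_g^3, giving CFSE(oct) = -0.6Δ_oct = -55 kJ/mol.
Tetrahedral: e^4 t2^5, CFSE = 4(−0.6) + 5(+0.4) = -0.4Δₜ = -0.4 × (4/9) × 91 = -16 kJ/mol.
OSPE = -55 − (-16) = -39 kJ/mol.

-39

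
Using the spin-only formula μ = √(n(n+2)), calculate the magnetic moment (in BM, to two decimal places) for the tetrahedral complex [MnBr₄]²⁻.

Each Br⁻ contributes -1; 4 × (-1) = -4. With overall charge -2, Mn is in the +2 oxidation state.
Group 7 minus oxidation state +2 gives a d⁵ configuration for Mn²⁺.
Tetrahedral splitting is small, so the complex is high-spin.
Configuration: e² t₂³ → 5 unpaired electrons.
μ(spin-only) = √[5(5+2)] = √35 ≈ 5.92 BM.

5.92 BM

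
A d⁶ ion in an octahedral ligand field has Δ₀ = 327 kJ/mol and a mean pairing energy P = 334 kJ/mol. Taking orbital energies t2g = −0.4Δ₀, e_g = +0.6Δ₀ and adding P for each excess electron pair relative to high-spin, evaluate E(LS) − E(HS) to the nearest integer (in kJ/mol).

14

High-spin: t2g^4 e_g^2, CFSE = -0.4Δ₀ = -131 kJ/mol.
For low-spin the configuration is t2g^6 e_g^0: orbital energy -2.4 × 327 = -785 kJ/mol, and 2 additional pairs relative to high-spin add 668 kJ/mol, giving -117 kJ/mol.
The difference is -117 − (-131) = 14 kJ/mol, so high-spin lies lower.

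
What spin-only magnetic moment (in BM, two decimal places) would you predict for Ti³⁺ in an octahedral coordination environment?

1.73 BM

Ti is in group 4, so Ti³⁺ is d¹ (4 − 3 = 1).
Configuration: t₂g¹ eg⁰ → 1 unpaired electron.
μ(spin-only) = √[1(1+2)] = √3 ≈ 1.73 BM.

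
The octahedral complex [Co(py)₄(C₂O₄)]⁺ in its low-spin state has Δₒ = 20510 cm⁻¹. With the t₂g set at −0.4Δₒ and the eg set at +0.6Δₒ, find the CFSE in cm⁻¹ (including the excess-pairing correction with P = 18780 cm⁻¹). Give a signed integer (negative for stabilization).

Ligand charges: 4×(+0) from py and 1×(-2) from C₂O₄²⁻ sum to -2; with overall charge +1, Co is +3.
Co sits in group 9; removing 3 electrons leaves Co³⁺ with 9 − 3 = 6 d electrons.
Configuration: t₂g⁶ eg⁰.
Orbital CFSE = 6(-0.4) + 0(0.6) = -2.4Δₒ = -2.4 × 20510 = -49224 cm⁻¹.
Pairing penalty: 3 pairs vs 1 in the high-spin reference → 2 extra × P = 37560 cm⁻¹.
Combining: -49224 + 37560 = -11664 cm⁻¹.

-11664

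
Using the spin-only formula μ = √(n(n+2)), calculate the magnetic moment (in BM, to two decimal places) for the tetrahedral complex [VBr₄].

1.73 BM

Each Br⁻ contributes -1; 4 × (-1) = -4. With overall charge +0, V is in the +4 oxidation state.
V is in group 5, so V⁴⁺ is d¹ (5 − 4 = 1).
Tetrahedral splitting is small, so the complex is high-spin.
Configuration: e^1 t2^0 → 1 unpaired electron.
μ(spin-only) = √[1(1+2)] = √3 ≈ 1.73 BM.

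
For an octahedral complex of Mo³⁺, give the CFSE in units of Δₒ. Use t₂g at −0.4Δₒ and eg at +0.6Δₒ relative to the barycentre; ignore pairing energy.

Mo is in group 6, so Mo³⁺ is d³ (6 − 3 = 3).
For octahedral d³ the high- and low-spin configurations coincide.
Configuration: t₂g³ eg⁰.
CFSE = 3(-0.4Δₒ) + 0(0.6Δₒ) = -1.2Δₒ + 0.0Δₒ = -1.2Δₒ.

-1.2 Δₒ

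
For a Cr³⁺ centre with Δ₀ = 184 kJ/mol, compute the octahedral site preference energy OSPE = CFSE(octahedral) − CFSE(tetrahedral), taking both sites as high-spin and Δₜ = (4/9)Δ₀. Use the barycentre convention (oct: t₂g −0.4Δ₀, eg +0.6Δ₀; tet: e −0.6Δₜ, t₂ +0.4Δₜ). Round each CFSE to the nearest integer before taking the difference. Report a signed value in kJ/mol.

-156

Cr³⁺: group 6, so d-count = 6 − 3 = 3.
Octahedral (high-spin): t₂g³ eg⁰, CFSE = 3(−0.4) + 0(+0.6) = -1.2Δ₀ = -1.2 × 184 = -221 kJ/mol.
Tetrahedral e² t₂¹ gives -0.8Δₜ = -0.8 × (4/9) × 184 = -65 kJ/mol.
OSPE = CFSE(oct) − CFSE(tet) = -221 − (-65) = -156 kJ/mol.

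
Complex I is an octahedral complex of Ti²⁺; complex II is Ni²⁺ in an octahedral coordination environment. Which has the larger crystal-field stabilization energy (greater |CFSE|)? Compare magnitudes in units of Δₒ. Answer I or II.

II

I: Ti sits in group 4; removing 2 electrons leaves Ti²⁺ with 4 − 2 = 2 d electrons; t₂g² eg⁰, CFSE = -0.8Δₒ.
II: Ni sits in group 10; removing 2 electrons leaves Ni²⁺ with 10 − 2 = 8 d electrons; For octahedral d⁸ the high- and low-spin configurations coincide; t2g^6 e_g^2, CFSE = -1.2Δₒ.
So II has the larger |CFSE|.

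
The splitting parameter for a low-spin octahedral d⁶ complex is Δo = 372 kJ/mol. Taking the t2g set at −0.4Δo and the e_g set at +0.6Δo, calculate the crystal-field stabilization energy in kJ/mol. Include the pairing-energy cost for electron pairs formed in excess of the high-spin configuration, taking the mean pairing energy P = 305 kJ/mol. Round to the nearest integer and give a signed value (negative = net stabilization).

The d⁶ electrons fill as t2g^6 e_g^0.
CFSE(orbital) = 6×(-0.4Δo) + 0×(0.6Δo) = -2.4Δo; with Δo = 372 kJ/mol that is -893 kJ/mol.
Relative to high-spin t2g^4 e_g^2 (1 paired), the low-spin configuration has 2 additional pairs, contributing +2 × 305 = +610 kJ/mol.
Overall CFSE = -893 + 610 = -283 kJ/mol.

-283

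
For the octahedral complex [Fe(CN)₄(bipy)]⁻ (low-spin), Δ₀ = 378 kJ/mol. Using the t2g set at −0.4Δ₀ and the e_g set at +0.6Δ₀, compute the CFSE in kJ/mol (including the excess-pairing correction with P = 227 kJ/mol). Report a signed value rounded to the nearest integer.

Ligand charges: 4×(-1) from CN⁻ and 1×(+0) from bipy sum to -4; with overall charge -1, Fe is +3.
Fe³⁺: group 8, so d-count = 8 − 3 = 5.
Configuration: t2g^5 e_g^0.
The orbital stabilization is -2.0Δ₀ = -2.0 × 378 = -756 kJ/mol.
Relative to high-spin t2g^3 e_g^2 (0 paired), the low-spin configuration has 2 additional pairs, contributing +2 × 227 = +454 kJ/mol.
Net CFSE = -756 + 454 = -302 kJ/mol.

-302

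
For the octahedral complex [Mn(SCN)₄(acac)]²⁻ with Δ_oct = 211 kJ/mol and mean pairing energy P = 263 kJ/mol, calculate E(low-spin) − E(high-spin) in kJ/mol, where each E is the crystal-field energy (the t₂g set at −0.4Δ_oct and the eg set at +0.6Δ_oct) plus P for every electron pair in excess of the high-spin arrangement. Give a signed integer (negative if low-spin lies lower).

52

Ligand charges: 4×(-1) from SCN⁻ and 1×(-1) from acac⁻ sum to -5; with overall charge -2, Mn is +3.
Mn sits in group 7; removing 3 electrons leaves Mn³⁺ with 7 − 3 = 4 d electrons.
In the high-spin limit (t₂g³ eg¹) the orbital term is -0.6Δ_oct = -127 kJ/mol, with no excess pairing.
Low-spin: t₂g⁴ eg⁰, orbital CFSE = -1.6Δ_oct = -338 kJ/mol; plus 1 excess pair × P = +263 kJ/mol; total -75 kJ/mol.
E(LS) − E(HS) = -75 − (-127) = 52 kJ/mol.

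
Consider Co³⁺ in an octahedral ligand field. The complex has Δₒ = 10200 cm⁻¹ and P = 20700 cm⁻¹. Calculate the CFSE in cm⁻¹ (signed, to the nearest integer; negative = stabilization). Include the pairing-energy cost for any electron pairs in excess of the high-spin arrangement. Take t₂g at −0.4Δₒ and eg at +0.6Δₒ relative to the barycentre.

Co is in group 9, so Co³⁺ is d⁶ (9 − 3 = 6).
Δₒ < P, so pairing is avoided: the ground state is high-spin.
Configuration: t₂g⁴ eg².
Orbital CFSE = -0.4Δₒ = -0.4 × 10200 = -4080 cm⁻¹.
High-spin has no excess pairs, so no pairing correction applies.

-4080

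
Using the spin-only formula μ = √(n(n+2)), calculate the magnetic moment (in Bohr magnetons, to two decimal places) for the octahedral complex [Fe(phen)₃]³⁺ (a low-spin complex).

1.73 Bohr magnetons

phen is neutral, so the +3 overall charge sits on Fe: oxidation state +3.
Group 8 minus oxidation state +3 gives a d⁵ configuration for Fe³⁺.
Configuration: t2g^5 e_g^0 → 1 unpaired electron.
μ(spin-only) = √[1(1+2)] = √3 ≈ 1.73 Bohr magnetons.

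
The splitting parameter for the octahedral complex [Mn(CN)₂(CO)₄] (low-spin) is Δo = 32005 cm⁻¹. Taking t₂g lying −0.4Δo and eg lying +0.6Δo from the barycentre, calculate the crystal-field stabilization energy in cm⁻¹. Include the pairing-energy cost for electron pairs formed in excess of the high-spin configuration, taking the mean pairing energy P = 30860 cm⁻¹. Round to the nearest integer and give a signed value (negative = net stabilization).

Ligand charges: 2×(-1) from CN⁻ and 4×(+0) from CO sum to -2; with overall charge +0, Mn is +2.
Mn sits in group 7; removing 2 electrons leaves Mn²⁺ with 7 − 2 = 5 d electrons.
The d⁵ electrons fill as t₂g⁵ eg⁰.
The orbital stabilization is -2.0Δo = -2.0 × 32005 = -64010 cm⁻¹.
Relative to high-spin t₂g³ eg² (0 paired), the low-spin configuration has 2 additional pairs, contributing +2 × 30860 = +61720 cm⁻¹.
Combining: -64010 + 61720 = -2290 cm⁻¹.

-2290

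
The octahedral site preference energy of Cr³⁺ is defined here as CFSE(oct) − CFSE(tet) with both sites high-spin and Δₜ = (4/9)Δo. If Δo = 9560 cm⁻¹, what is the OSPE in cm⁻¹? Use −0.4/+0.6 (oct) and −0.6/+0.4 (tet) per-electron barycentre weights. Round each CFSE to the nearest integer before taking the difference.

Cr sits in group 6; removing 3 electrons leaves Cr³⁺ with 6 − 3 = 3 d electrons.
Octahedral high-spin t₂g³ eg⁰: CFSE = -1.2 × 9560 = -11472 cm⁻¹.
In a tetrahedral site the filling is e² t₂¹: CFSE(tet) = -0.8Δₜ = -0.8 × (4/9)(9560) = -3399 cm⁻¹.
Subtracting, OSPE = -11472 − (-3399) = -8073 cm⁻¹.

-8073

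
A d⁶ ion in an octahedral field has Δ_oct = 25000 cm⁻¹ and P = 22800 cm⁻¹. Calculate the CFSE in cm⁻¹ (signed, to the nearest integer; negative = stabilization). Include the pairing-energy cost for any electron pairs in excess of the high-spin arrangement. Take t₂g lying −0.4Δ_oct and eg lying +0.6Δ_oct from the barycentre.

-14400

With Δ_oct > P the complex is low-spin.
Configuration: t₂g⁶ eg⁰.
Orbital CFSE = -2.4Δ_oct = -2.4 × 25000 = -60000 cm⁻¹.
Excess pairs vs high-spin: 3 − 1 = 2; pairing cost = +45600 cm⁻¹.
Net CFSE = -60000 + 45600 = -14400 cm⁻¹.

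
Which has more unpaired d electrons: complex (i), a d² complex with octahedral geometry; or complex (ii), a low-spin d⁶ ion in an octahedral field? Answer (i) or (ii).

(i): For octahedral d² the high- and low-spin configurations coincide; t₂g² eg⁰ → 2 unpaired.
(ii): t₂g⁶ eg⁰ → 0 unpaired.
So (i) has more unpaired electrons.

(i)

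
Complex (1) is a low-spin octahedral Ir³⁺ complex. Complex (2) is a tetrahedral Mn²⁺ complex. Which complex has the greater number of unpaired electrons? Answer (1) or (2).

(2)

(1): Ir is in group 9, so Ir³⁺ is d⁶ (9 − 3 = 6); t2g^6 e_g^0 → 0 unpaired.
(2): Mn sits in group 7; removing 2 electrons leaves Mn²⁺ with 7 − 2 = 5 d electrons; Tetrahedral fields are weak (Δₜ ≈ 4/9 Δₒ), so electrons fill high-spin; e^2 t2^3 → 5 unpaired.
So (2) has more unpaired electrons.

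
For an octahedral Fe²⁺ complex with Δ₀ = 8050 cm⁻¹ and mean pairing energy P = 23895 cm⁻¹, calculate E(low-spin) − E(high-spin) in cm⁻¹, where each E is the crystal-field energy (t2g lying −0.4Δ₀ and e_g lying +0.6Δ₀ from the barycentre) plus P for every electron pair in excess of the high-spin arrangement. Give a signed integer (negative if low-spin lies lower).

31690

Fe sits in group 8; removing 2 electrons leaves Fe²⁺ with 8 − 2 = 6 d electrons.
High-spin: t2g^4 e_g^2, CFSE = -0.4Δ₀ = -3220 cm⁻¹.
For low-spin the configuration is t2g^6 e_g^0: orbital energy -2.4 × 8050 = -19320 cm⁻¹, and 2 additional pairs relative to high-spin add 47790 cm⁻¹, giving 28470 cm⁻¹.
E(LS) − E(HS) = 28470 − (-3220) = 31690 cm⁻¹.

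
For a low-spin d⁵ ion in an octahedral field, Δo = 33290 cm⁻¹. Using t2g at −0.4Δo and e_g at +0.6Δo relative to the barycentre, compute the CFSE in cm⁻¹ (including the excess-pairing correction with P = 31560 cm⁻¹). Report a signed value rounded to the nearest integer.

-3460

The d⁵ electrons fill as t2g^5 e_g^0.
CFSE(orbital) = 5×(-0.4Δo) + 0×(0.6Δo) = -2.0Δo; with Δo = 33290 cm⁻¹ that is -66580 cm⁻¹.
Relative to high-spin t2g^3 e_g^2 (0 paired), the low-spin configuration has 2 additional pairs, contributing +2 × 31560 = +63120 cm⁻¹.
Combining: -66580 + 63120 = -3460 cm⁻¹.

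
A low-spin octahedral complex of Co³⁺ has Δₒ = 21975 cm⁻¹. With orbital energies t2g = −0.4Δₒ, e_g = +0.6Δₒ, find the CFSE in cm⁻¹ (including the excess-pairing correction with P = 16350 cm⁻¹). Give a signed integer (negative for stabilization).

Co sits in group 9; removing 3 electrons leaves Co³⁺ with 9 − 3 = 6 d electrons.
Configuration: t2g^6 e_g^0.
CFSE(orbital) = 6×(-0.4Δₒ) + 0×(0.6Δₒ) = -2.4Δₒ; with Δₒ = 21975 cm⁻¹ that is -52740 cm⁻¹.
Relative to high-spin t2g^4 e_g^2 (1 paired), the low-spin configuration has 2 additional pairs, contributing +2 × 16350 = +32700 cm⁻¹.
Combining: -52740 + 32700 = -20040 cm⁻¹.

-20040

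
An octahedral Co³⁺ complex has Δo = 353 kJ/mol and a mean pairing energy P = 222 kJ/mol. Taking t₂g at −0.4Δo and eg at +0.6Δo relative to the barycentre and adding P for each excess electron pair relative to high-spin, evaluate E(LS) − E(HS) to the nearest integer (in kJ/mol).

-262

Group 9 minus oxidation state +3 gives a d⁶ configuration for Co³⁺.
In the high-spin limit (t₂g⁴ eg²) the orbital term is -0.4Δo = -141 kJ/mol, with no excess pairing.
Low-spin: t₂g⁶ eg⁰, orbital CFSE = -2.4Δo = -847 kJ/mol; plus 2 excess pairs × P = +444 kJ/mol; total -403 kJ/mol.
Thus E(LS) − E(HS) = -262 kJ/mol.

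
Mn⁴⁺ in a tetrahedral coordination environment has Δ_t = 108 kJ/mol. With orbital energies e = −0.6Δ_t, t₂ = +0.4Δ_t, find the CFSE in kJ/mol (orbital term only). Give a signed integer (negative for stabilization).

-86

Group 7 minus oxidation state +4 gives a d³ configuration for Mn⁴⁺.
With tetrahedral geometry the complex is necessarily high-spin.
Configuration: e² t₂¹.
Orbital CFSE = 2(-0.6) + 1(0.4) = -0.8Δ_t = -0.8 × 108 = -86 kJ/mol.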